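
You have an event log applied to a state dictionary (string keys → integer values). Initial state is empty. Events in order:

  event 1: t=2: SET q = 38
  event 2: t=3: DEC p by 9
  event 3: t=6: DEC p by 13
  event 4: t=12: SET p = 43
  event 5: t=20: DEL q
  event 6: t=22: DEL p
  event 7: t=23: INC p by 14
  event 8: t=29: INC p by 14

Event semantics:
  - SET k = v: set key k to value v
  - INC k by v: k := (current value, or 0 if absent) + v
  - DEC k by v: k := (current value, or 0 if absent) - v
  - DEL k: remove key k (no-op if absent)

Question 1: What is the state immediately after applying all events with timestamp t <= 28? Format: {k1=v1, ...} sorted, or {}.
Apply events with t <= 28 (7 events):
  after event 1 (t=2: SET q = 38): {q=38}
  after event 2 (t=3: DEC p by 9): {p=-9, q=38}
  after event 3 (t=6: DEC p by 13): {p=-22, q=38}
  after event 4 (t=12: SET p = 43): {p=43, q=38}
  after event 5 (t=20: DEL q): {p=43}
  after event 6 (t=22: DEL p): {}
  after event 7 (t=23: INC p by 14): {p=14}

Answer: {p=14}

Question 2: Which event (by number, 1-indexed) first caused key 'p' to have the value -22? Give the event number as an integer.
Looking for first event where p becomes -22:
  event 2: p = -9
  event 3: p -9 -> -22  <-- first match

Answer: 3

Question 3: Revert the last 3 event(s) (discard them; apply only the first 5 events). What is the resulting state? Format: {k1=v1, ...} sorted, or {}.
Answer: {p=43}

Derivation:
Keep first 5 events (discard last 3):
  after event 1 (t=2: SET q = 38): {q=38}
  after event 2 (t=3: DEC p by 9): {p=-9, q=38}
  after event 3 (t=6: DEC p by 13): {p=-22, q=38}
  after event 4 (t=12: SET p = 43): {p=43, q=38}
  after event 5 (t=20: DEL q): {p=43}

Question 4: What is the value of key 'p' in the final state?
Track key 'p' through all 8 events:
  event 1 (t=2: SET q = 38): p unchanged
  event 2 (t=3: DEC p by 9): p (absent) -> -9
  event 3 (t=6: DEC p by 13): p -9 -> -22
  event 4 (t=12: SET p = 43): p -22 -> 43
  event 5 (t=20: DEL q): p unchanged
  event 6 (t=22: DEL p): p 43 -> (absent)
  event 7 (t=23: INC p by 14): p (absent) -> 14
  event 8 (t=29: INC p by 14): p 14 -> 28
Final: p = 28

Answer: 28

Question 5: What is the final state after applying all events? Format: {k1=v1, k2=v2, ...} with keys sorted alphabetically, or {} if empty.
  after event 1 (t=2: SET q = 38): {q=38}
  after event 2 (t=3: DEC p by 9): {p=-9, q=38}
  after event 3 (t=6: DEC p by 13): {p=-22, q=38}
  after event 4 (t=12: SET p = 43): {p=43, q=38}
  after event 5 (t=20: DEL q): {p=43}
  after event 6 (t=22: DEL p): {}
  after event 7 (t=23: INC p by 14): {p=14}
  after event 8 (t=29: INC p by 14): {p=28}

Answer: {p=28}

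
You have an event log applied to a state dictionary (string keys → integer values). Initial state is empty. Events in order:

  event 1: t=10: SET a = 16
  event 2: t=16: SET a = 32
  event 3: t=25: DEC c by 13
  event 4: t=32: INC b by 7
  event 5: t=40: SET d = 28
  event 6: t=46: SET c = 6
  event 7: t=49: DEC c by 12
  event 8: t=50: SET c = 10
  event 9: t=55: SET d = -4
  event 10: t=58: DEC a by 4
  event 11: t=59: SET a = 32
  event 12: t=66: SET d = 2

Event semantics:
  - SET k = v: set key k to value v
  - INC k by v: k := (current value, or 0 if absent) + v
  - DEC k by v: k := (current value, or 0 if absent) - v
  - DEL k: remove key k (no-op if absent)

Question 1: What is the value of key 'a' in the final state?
Track key 'a' through all 12 events:
  event 1 (t=10: SET a = 16): a (absent) -> 16
  event 2 (t=16: SET a = 32): a 16 -> 32
  event 3 (t=25: DEC c by 13): a unchanged
  event 4 (t=32: INC b by 7): a unchanged
  event 5 (t=40: SET d = 28): a unchanged
  event 6 (t=46: SET c = 6): a unchanged
  event 7 (t=49: DEC c by 12): a unchanged
  event 8 (t=50: SET c = 10): a unchanged
  event 9 (t=55: SET d = -4): a unchanged
  event 10 (t=58: DEC a by 4): a 32 -> 28
  event 11 (t=59: SET a = 32): a 28 -> 32
  event 12 (t=66: SET d = 2): a unchanged
Final: a = 32

Answer: 32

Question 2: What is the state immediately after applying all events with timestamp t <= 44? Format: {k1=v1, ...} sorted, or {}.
Answer: {a=32, b=7, c=-13, d=28}

Derivation:
Apply events with t <= 44 (5 events):
  after event 1 (t=10: SET a = 16): {a=16}
  after event 2 (t=16: SET a = 32): {a=32}
  after event 3 (t=25: DEC c by 13): {a=32, c=-13}
  after event 4 (t=32: INC b by 7): {a=32, b=7, c=-13}
  after event 5 (t=40: SET d = 28): {a=32, b=7, c=-13, d=28}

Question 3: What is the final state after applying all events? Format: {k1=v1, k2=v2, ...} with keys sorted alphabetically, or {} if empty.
  after event 1 (t=10: SET a = 16): {a=16}
  after event 2 (t=16: SET a = 32): {a=32}
  after event 3 (t=25: DEC c by 13): {a=32, c=-13}
  after event 4 (t=32: INC b by 7): {a=32, b=7, c=-13}
  after event 5 (t=40: SET d = 28): {a=32, b=7, c=-13, d=28}
  after event 6 (t=46: SET c = 6): {a=32, b=7, c=6, d=28}
  after event 7 (t=49: DEC c by 12): {a=32, b=7, c=-6, d=28}
  after event 8 (t=50: SET c = 10): {a=32, b=7, c=10, d=28}
  after event 9 (t=55: SET d = -4): {a=32, b=7, c=10, d=-4}
  after event 10 (t=58: DEC a by 4): {a=28, b=7, c=10, d=-4}
  after event 11 (t=59: SET a = 32): {a=32, b=7, c=10, d=-4}
  after event 12 (t=66: SET d = 2): {a=32, b=7, c=10, d=2}

Answer: {a=32, b=7, c=10, d=2}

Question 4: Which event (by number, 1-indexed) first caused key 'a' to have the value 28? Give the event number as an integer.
Looking for first event where a becomes 28:
  event 1: a = 16
  event 2: a = 32
  event 3: a = 32
  event 4: a = 32
  event 5: a = 32
  event 6: a = 32
  event 7: a = 32
  event 8: a = 32
  event 9: a = 32
  event 10: a 32 -> 28  <-- first match

Answer: 10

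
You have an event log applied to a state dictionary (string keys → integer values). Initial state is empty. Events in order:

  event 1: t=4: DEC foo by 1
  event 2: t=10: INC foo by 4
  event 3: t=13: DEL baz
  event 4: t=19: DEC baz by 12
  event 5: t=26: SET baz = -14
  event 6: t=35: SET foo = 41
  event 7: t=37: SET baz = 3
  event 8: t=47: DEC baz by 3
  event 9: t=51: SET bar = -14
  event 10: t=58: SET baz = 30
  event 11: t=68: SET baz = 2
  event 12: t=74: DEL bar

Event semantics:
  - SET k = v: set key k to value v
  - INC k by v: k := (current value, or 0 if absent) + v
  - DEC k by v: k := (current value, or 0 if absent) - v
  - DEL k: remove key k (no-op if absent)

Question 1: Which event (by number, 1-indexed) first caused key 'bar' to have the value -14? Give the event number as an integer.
Answer: 9

Derivation:
Looking for first event where bar becomes -14:
  event 9: bar (absent) -> -14  <-- first match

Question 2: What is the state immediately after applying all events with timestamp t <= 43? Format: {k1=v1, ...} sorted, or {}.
Answer: {baz=3, foo=41}

Derivation:
Apply events with t <= 43 (7 events):
  after event 1 (t=4: DEC foo by 1): {foo=-1}
  after event 2 (t=10: INC foo by 4): {foo=3}
  after event 3 (t=13: DEL baz): {foo=3}
  after event 4 (t=19: DEC baz by 12): {baz=-12, foo=3}
  after event 5 (t=26: SET baz = -14): {baz=-14, foo=3}
  after event 6 (t=35: SET foo = 41): {baz=-14, foo=41}
  after event 7 (t=37: SET baz = 3): {baz=3, foo=41}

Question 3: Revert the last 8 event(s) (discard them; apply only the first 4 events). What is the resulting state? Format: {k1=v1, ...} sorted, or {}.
Answer: {baz=-12, foo=3}

Derivation:
Keep first 4 events (discard last 8):
  after event 1 (t=4: DEC foo by 1): {foo=-1}
  after event 2 (t=10: INC foo by 4): {foo=3}
  after event 3 (t=13: DEL baz): {foo=3}
  after event 4 (t=19: DEC baz by 12): {baz=-12, foo=3}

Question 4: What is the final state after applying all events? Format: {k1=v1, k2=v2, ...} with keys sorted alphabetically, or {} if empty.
Answer: {baz=2, foo=41}

Derivation:
  after event 1 (t=4: DEC foo by 1): {foo=-1}
  after event 2 (t=10: INC foo by 4): {foo=3}
  after event 3 (t=13: DEL baz): {foo=3}
  after event 4 (t=19: DEC baz by 12): {baz=-12, foo=3}
  after event 5 (t=26: SET baz = -14): {baz=-14, foo=3}
  after event 6 (t=35: SET foo = 41): {baz=-14, foo=41}
  after event 7 (t=37: SET baz = 3): {baz=3, foo=41}
  after event 8 (t=47: DEC baz by 3): {baz=0, foo=41}
  after event 9 (t=51: SET bar = -14): {bar=-14, baz=0, foo=41}
  after event 10 (t=58: SET baz = 30): {bar=-14, baz=30, foo=41}
  after event 11 (t=68: SET baz = 2): {bar=-14, baz=2, foo=41}
  after event 12 (t=74: DEL bar): {baz=2, foo=41}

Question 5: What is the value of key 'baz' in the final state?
Track key 'baz' through all 12 events:
  event 1 (t=4: DEC foo by 1): baz unchanged
  event 2 (t=10: INC foo by 4): baz unchanged
  event 3 (t=13: DEL baz): baz (absent) -> (absent)
  event 4 (t=19: DEC baz by 12): baz (absent) -> -12
  event 5 (t=26: SET baz = -14): baz -12 -> -14
  event 6 (t=35: SET foo = 41): baz unchanged
  event 7 (t=37: SET baz = 3): baz -14 -> 3
  event 8 (t=47: DEC baz by 3): baz 3 -> 0
  event 9 (t=51: SET bar = -14): baz unchanged
  event 10 (t=58: SET baz = 30): baz 0 -> 30
  event 11 (t=68: SET baz = 2): baz 30 -> 2
  event 12 (t=74: DEL bar): baz unchanged
Final: baz = 2

Answer: 2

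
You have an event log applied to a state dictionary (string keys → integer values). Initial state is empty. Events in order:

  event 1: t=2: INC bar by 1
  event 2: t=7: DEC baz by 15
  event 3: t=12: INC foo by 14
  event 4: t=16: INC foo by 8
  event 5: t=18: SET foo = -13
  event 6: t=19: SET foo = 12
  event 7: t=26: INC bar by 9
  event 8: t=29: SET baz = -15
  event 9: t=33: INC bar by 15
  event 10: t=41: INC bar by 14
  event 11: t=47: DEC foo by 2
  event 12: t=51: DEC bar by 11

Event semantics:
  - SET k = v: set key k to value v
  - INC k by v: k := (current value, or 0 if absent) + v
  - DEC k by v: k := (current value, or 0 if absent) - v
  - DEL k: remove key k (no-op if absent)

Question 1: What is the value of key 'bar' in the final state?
Answer: 28

Derivation:
Track key 'bar' through all 12 events:
  event 1 (t=2: INC bar by 1): bar (absent) -> 1
  event 2 (t=7: DEC baz by 15): bar unchanged
  event 3 (t=12: INC foo by 14): bar unchanged
  event 4 (t=16: INC foo by 8): bar unchanged
  event 5 (t=18: SET foo = -13): bar unchanged
  event 6 (t=19: SET foo = 12): bar unchanged
  event 7 (t=26: INC bar by 9): bar 1 -> 10
  event 8 (t=29: SET baz = -15): bar unchanged
  event 9 (t=33: INC bar by 15): bar 10 -> 25
  event 10 (t=41: INC bar by 14): bar 25 -> 39
  event 11 (t=47: DEC foo by 2): bar unchanged
  event 12 (t=51: DEC bar by 11): bar 39 -> 28
Final: bar = 28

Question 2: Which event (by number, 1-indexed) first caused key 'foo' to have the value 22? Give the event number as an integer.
Answer: 4

Derivation:
Looking for first event where foo becomes 22:
  event 3: foo = 14
  event 4: foo 14 -> 22  <-- first match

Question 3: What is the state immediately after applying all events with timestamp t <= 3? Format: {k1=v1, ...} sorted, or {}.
Apply events with t <= 3 (1 events):
  after event 1 (t=2: INC bar by 1): {bar=1}

Answer: {bar=1}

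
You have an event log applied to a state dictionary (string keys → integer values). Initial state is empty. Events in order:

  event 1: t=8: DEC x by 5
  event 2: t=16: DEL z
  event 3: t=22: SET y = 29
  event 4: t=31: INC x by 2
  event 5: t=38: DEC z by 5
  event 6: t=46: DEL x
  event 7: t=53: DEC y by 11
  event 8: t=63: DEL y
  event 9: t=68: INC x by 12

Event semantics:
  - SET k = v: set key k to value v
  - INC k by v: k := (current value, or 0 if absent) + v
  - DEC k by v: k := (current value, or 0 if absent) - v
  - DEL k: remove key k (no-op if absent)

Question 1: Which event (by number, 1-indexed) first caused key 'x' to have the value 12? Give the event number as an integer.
Answer: 9

Derivation:
Looking for first event where x becomes 12:
  event 1: x = -5
  event 2: x = -5
  event 3: x = -5
  event 4: x = -3
  event 5: x = -3
  event 6: x = (absent)
  event 9: x (absent) -> 12  <-- first match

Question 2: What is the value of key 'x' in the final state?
Track key 'x' through all 9 events:
  event 1 (t=8: DEC x by 5): x (absent) -> -5
  event 2 (t=16: DEL z): x unchanged
  event 3 (t=22: SET y = 29): x unchanged
  event 4 (t=31: INC x by 2): x -5 -> -3
  event 5 (t=38: DEC z by 5): x unchanged
  event 6 (t=46: DEL x): x -3 -> (absent)
  event 7 (t=53: DEC y by 11): x unchanged
  event 8 (t=63: DEL y): x unchanged
  event 9 (t=68: INC x by 12): x (absent) -> 12
Final: x = 12

Answer: 12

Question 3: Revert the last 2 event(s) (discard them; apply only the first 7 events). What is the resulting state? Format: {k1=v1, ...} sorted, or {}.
Keep first 7 events (discard last 2):
  after event 1 (t=8: DEC x by 5): {x=-5}
  after event 2 (t=16: DEL z): {x=-5}
  after event 3 (t=22: SET y = 29): {x=-5, y=29}
  after event 4 (t=31: INC x by 2): {x=-3, y=29}
  after event 5 (t=38: DEC z by 5): {x=-3, y=29, z=-5}
  after event 6 (t=46: DEL x): {y=29, z=-5}
  after event 7 (t=53: DEC y by 11): {y=18, z=-5}

Answer: {y=18, z=-5}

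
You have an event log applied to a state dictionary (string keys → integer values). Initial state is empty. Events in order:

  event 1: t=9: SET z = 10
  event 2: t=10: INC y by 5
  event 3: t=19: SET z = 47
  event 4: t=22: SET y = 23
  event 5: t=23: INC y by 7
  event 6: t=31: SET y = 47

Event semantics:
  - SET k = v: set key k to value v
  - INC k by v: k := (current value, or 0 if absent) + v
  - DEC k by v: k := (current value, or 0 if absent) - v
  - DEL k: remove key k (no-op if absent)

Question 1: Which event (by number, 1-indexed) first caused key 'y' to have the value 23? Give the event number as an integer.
Looking for first event where y becomes 23:
  event 2: y = 5
  event 3: y = 5
  event 4: y 5 -> 23  <-- first match

Answer: 4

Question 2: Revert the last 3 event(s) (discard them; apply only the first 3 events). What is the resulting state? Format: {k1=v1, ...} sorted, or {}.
Answer: {y=5, z=47}

Derivation:
Keep first 3 events (discard last 3):
  after event 1 (t=9: SET z = 10): {z=10}
  after event 2 (t=10: INC y by 5): {y=5, z=10}
  after event 3 (t=19: SET z = 47): {y=5, z=47}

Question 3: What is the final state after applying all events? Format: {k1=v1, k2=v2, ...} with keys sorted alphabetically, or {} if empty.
  after event 1 (t=9: SET z = 10): {z=10}
  after event 2 (t=10: INC y by 5): {y=5, z=10}
  after event 3 (t=19: SET z = 47): {y=5, z=47}
  after event 4 (t=22: SET y = 23): {y=23, z=47}
  after event 5 (t=23: INC y by 7): {y=30, z=47}
  after event 6 (t=31: SET y = 47): {y=47, z=47}

Answer: {y=47, z=47}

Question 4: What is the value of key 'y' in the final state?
Track key 'y' through all 6 events:
  event 1 (t=9: SET z = 10): y unchanged
  event 2 (t=10: INC y by 5): y (absent) -> 5
  event 3 (t=19: SET z = 47): y unchanged
  event 4 (t=22: SET y = 23): y 5 -> 23
  event 5 (t=23: INC y by 7): y 23 -> 30
  event 6 (t=31: SET y = 47): y 30 -> 47
Final: y = 47

Answer: 47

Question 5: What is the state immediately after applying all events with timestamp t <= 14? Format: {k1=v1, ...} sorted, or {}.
Answer: {y=5, z=10}

Derivation:
Apply events with t <= 14 (2 events):
  after event 1 (t=9: SET z = 10): {z=10}
  after event 2 (t=10: INC y by 5): {y=5, z=10}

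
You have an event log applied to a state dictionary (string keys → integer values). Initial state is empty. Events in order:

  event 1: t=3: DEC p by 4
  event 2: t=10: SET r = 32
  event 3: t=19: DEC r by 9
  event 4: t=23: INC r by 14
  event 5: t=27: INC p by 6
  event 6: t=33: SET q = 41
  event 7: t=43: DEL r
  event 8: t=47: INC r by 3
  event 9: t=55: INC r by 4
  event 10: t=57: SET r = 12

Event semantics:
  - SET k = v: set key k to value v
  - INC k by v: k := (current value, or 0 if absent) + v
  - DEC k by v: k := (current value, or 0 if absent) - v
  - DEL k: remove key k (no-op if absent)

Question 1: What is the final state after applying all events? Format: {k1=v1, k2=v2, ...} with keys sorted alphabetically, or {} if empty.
Answer: {p=2, q=41, r=12}

Derivation:
  after event 1 (t=3: DEC p by 4): {p=-4}
  after event 2 (t=10: SET r = 32): {p=-4, r=32}
  after event 3 (t=19: DEC r by 9): {p=-4, r=23}
  after event 4 (t=23: INC r by 14): {p=-4, r=37}
  after event 5 (t=27: INC p by 6): {p=2, r=37}
  after event 6 (t=33: SET q = 41): {p=2, q=41, r=37}
  after event 7 (t=43: DEL r): {p=2, q=41}
  after event 8 (t=47: INC r by 3): {p=2, q=41, r=3}
  after event 9 (t=55: INC r by 4): {p=2, q=41, r=7}
  after event 10 (t=57: SET r = 12): {p=2, q=41, r=12}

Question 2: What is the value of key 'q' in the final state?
Track key 'q' through all 10 events:
  event 1 (t=3: DEC p by 4): q unchanged
  event 2 (t=10: SET r = 32): q unchanged
  event 3 (t=19: DEC r by 9): q unchanged
  event 4 (t=23: INC r by 14): q unchanged
  event 5 (t=27: INC p by 6): q unchanged
  event 6 (t=33: SET q = 41): q (absent) -> 41
  event 7 (t=43: DEL r): q unchanged
  event 8 (t=47: INC r by 3): q unchanged
  event 9 (t=55: INC r by 4): q unchanged
  event 10 (t=57: SET r = 12): q unchanged
Final: q = 41

Answer: 41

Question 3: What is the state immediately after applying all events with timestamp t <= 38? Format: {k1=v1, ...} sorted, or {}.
Answer: {p=2, q=41, r=37}

Derivation:
Apply events with t <= 38 (6 events):
  after event 1 (t=3: DEC p by 4): {p=-4}
  after event 2 (t=10: SET r = 32): {p=-4, r=32}
  after event 3 (t=19: DEC r by 9): {p=-4, r=23}
  after event 4 (t=23: INC r by 14): {p=-4, r=37}
  after event 5 (t=27: INC p by 6): {p=2, r=37}
  after event 6 (t=33: SET q = 41): {p=2, q=41, r=37}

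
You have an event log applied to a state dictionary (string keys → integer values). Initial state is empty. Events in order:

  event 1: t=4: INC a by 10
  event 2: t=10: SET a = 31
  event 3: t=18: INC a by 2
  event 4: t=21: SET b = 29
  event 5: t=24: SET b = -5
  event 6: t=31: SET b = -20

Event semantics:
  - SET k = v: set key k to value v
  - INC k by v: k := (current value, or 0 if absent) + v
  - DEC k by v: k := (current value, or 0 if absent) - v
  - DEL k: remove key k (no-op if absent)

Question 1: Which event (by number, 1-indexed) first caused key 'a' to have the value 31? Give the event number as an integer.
Answer: 2

Derivation:
Looking for first event where a becomes 31:
  event 1: a = 10
  event 2: a 10 -> 31  <-- first match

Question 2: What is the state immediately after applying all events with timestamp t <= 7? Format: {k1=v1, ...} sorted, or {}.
Apply events with t <= 7 (1 events):
  after event 1 (t=4: INC a by 10): {a=10}

Answer: {a=10}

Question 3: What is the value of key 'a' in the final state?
Answer: 33

Derivation:
Track key 'a' through all 6 events:
  event 1 (t=4: INC a by 10): a (absent) -> 10
  event 2 (t=10: SET a = 31): a 10 -> 31
  event 3 (t=18: INC a by 2): a 31 -> 33
  event 4 (t=21: SET b = 29): a unchanged
  event 5 (t=24: SET b = -5): a unchanged
  event 6 (t=31: SET b = -20): a unchanged
Final: a = 33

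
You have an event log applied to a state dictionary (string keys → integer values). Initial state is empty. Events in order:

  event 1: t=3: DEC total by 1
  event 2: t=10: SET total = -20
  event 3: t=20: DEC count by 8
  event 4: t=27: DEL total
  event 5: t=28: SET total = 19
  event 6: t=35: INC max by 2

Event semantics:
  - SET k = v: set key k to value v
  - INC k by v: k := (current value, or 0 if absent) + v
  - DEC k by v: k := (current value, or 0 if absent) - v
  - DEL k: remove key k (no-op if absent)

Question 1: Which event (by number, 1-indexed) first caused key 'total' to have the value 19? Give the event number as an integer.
Answer: 5

Derivation:
Looking for first event where total becomes 19:
  event 1: total = -1
  event 2: total = -20
  event 3: total = -20
  event 4: total = (absent)
  event 5: total (absent) -> 19  <-- first match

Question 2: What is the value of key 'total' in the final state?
Track key 'total' through all 6 events:
  event 1 (t=3: DEC total by 1): total (absent) -> -1
  event 2 (t=10: SET total = -20): total -1 -> -20
  event 3 (t=20: DEC count by 8): total unchanged
  event 4 (t=27: DEL total): total -20 -> (absent)
  event 5 (t=28: SET total = 19): total (absent) -> 19
  event 6 (t=35: INC max by 2): total unchanged
Final: total = 19

Answer: 19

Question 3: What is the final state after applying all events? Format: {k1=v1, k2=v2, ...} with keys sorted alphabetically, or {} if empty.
  after event 1 (t=3: DEC total by 1): {total=-1}
  after event 2 (t=10: SET total = -20): {total=-20}
  after event 3 (t=20: DEC count by 8): {count=-8, total=-20}
  after event 4 (t=27: DEL total): {count=-8}
  after event 5 (t=28: SET total = 19): {count=-8, total=19}
  after event 6 (t=35: INC max by 2): {count=-8, max=2, total=19}

Answer: {count=-8, max=2, total=19}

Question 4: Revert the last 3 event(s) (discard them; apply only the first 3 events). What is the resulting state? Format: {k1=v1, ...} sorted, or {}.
Keep first 3 events (discard last 3):
  after event 1 (t=3: DEC total by 1): {total=-1}
  after event 2 (t=10: SET total = -20): {total=-20}
  after event 3 (t=20: DEC count by 8): {count=-8, total=-20}

Answer: {count=-8, total=-20}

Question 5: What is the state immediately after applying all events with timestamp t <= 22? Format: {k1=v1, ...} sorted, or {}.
Answer: {count=-8, total=-20}

Derivation:
Apply events with t <= 22 (3 events):
  after event 1 (t=3: DEC total by 1): {total=-1}
  after event 2 (t=10: SET total = -20): {total=-20}
  after event 3 (t=20: DEC count by 8): {count=-8, total=-20}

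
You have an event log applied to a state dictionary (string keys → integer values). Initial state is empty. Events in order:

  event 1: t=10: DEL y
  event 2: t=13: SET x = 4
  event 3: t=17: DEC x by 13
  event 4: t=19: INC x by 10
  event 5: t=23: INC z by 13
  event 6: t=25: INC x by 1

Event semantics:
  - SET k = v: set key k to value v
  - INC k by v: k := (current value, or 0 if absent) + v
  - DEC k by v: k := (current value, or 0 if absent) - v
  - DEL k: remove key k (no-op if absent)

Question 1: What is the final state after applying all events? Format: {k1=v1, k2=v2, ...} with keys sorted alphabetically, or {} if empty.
Answer: {x=2, z=13}

Derivation:
  after event 1 (t=10: DEL y): {}
  after event 2 (t=13: SET x = 4): {x=4}
  after event 3 (t=17: DEC x by 13): {x=-9}
  after event 4 (t=19: INC x by 10): {x=1}
  after event 5 (t=23: INC z by 13): {x=1, z=13}
  after event 6 (t=25: INC x by 1): {x=2, z=13}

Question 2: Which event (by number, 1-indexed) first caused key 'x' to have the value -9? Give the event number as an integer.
Looking for first event where x becomes -9:
  event 2: x = 4
  event 3: x 4 -> -9  <-- first match

Answer: 3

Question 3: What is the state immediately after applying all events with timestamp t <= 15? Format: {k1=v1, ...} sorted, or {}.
Answer: {x=4}

Derivation:
Apply events with t <= 15 (2 events):
  after event 1 (t=10: DEL y): {}
  after event 2 (t=13: SET x = 4): {x=4}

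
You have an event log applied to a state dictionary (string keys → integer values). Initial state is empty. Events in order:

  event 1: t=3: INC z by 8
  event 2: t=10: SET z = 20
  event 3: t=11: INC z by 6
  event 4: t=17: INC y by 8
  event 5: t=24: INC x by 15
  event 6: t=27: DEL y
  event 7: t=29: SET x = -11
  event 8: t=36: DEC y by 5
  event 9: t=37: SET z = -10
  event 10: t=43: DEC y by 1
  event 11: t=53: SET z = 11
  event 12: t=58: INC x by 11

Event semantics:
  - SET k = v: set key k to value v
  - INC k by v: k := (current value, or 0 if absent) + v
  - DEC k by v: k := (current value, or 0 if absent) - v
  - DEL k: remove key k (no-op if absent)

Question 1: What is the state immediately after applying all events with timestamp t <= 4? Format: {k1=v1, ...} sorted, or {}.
Answer: {z=8}

Derivation:
Apply events with t <= 4 (1 events):
  after event 1 (t=3: INC z by 8): {z=8}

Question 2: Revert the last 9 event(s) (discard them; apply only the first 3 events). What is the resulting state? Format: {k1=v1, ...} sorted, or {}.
Answer: {z=26}

Derivation:
Keep first 3 events (discard last 9):
  after event 1 (t=3: INC z by 8): {z=8}
  after event 2 (t=10: SET z = 20): {z=20}
  after event 3 (t=11: INC z by 6): {z=26}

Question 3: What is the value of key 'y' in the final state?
Answer: -6

Derivation:
Track key 'y' through all 12 events:
  event 1 (t=3: INC z by 8): y unchanged
  event 2 (t=10: SET z = 20): y unchanged
  event 3 (t=11: INC z by 6): y unchanged
  event 4 (t=17: INC y by 8): y (absent) -> 8
  event 5 (t=24: INC x by 15): y unchanged
  event 6 (t=27: DEL y): y 8 -> (absent)
  event 7 (t=29: SET x = -11): y unchanged
  event 8 (t=36: DEC y by 5): y (absent) -> -5
  event 9 (t=37: SET z = -10): y unchanged
  event 10 (t=43: DEC y by 1): y -5 -> -6
  event 11 (t=53: SET z = 11): y unchanged
  event 12 (t=58: INC x by 11): y unchanged
Final: y = -6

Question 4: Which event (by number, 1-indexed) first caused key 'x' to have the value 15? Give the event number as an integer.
Looking for first event where x becomes 15:
  event 5: x (absent) -> 15  <-- first match

Answer: 5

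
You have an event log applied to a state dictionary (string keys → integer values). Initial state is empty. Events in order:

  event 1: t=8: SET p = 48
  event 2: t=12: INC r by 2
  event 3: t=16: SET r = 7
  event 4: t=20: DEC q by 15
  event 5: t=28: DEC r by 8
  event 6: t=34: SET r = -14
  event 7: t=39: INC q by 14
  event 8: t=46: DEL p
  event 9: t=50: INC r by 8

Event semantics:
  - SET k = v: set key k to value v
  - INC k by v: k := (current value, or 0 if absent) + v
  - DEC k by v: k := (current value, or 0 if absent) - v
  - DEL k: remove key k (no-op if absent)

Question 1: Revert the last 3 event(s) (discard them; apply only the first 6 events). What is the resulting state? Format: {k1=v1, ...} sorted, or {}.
Keep first 6 events (discard last 3):
  after event 1 (t=8: SET p = 48): {p=48}
  after event 2 (t=12: INC r by 2): {p=48, r=2}
  after event 3 (t=16: SET r = 7): {p=48, r=7}
  after event 4 (t=20: DEC q by 15): {p=48, q=-15, r=7}
  after event 5 (t=28: DEC r by 8): {p=48, q=-15, r=-1}
  after event 6 (t=34: SET r = -14): {p=48, q=-15, r=-14}

Answer: {p=48, q=-15, r=-14}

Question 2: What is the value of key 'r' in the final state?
Answer: -6

Derivation:
Track key 'r' through all 9 events:
  event 1 (t=8: SET p = 48): r unchanged
  event 2 (t=12: INC r by 2): r (absent) -> 2
  event 3 (t=16: SET r = 7): r 2 -> 7
  event 4 (t=20: DEC q by 15): r unchanged
  event 5 (t=28: DEC r by 8): r 7 -> -1
  event 6 (t=34: SET r = -14): r -1 -> -14
  event 7 (t=39: INC q by 14): r unchanged
  event 8 (t=46: DEL p): r unchanged
  event 9 (t=50: INC r by 8): r -14 -> -6
Final: r = -6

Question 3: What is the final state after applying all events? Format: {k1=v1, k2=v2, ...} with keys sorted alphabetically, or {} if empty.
Answer: {q=-1, r=-6}

Derivation:
  after event 1 (t=8: SET p = 48): {p=48}
  after event 2 (t=12: INC r by 2): {p=48, r=2}
  after event 3 (t=16: SET r = 7): {p=48, r=7}
  after event 4 (t=20: DEC q by 15): {p=48, q=-15, r=7}
  after event 5 (t=28: DEC r by 8): {p=48, q=-15, r=-1}
  after event 6 (t=34: SET r = -14): {p=48, q=-15, r=-14}
  after event 7 (t=39: INC q by 14): {p=48, q=-1, r=-14}
  after event 8 (t=46: DEL p): {q=-1, r=-14}
  after event 9 (t=50: INC r by 8): {q=-1, r=-6}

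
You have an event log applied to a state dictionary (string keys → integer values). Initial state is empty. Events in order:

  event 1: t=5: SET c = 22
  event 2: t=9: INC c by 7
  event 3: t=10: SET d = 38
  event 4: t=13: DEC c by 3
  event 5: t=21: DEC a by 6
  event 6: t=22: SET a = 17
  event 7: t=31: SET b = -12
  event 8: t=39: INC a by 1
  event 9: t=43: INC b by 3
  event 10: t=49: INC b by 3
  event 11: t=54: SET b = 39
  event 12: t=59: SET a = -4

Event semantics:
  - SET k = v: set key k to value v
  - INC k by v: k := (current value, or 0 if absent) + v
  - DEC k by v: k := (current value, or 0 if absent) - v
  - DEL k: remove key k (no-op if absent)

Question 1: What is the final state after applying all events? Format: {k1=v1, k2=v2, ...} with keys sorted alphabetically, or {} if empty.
  after event 1 (t=5: SET c = 22): {c=22}
  after event 2 (t=9: INC c by 7): {c=29}
  after event 3 (t=10: SET d = 38): {c=29, d=38}
  after event 4 (t=13: DEC c by 3): {c=26, d=38}
  after event 5 (t=21: DEC a by 6): {a=-6, c=26, d=38}
  after event 6 (t=22: SET a = 17): {a=17, c=26, d=38}
  after event 7 (t=31: SET b = -12): {a=17, b=-12, c=26, d=38}
  after event 8 (t=39: INC a by 1): {a=18, b=-12, c=26, d=38}
  after event 9 (t=43: INC b by 3): {a=18, b=-9, c=26, d=38}
  after event 10 (t=49: INC b by 3): {a=18, b=-6, c=26, d=38}
  after event 11 (t=54: SET b = 39): {a=18, b=39, c=26, d=38}
  after event 12 (t=59: SET a = -4): {a=-4, b=39, c=26, d=38}

Answer: {a=-4, b=39, c=26, d=38}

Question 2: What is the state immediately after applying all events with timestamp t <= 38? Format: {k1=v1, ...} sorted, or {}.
Answer: {a=17, b=-12, c=26, d=38}

Derivation:
Apply events with t <= 38 (7 events):
  after event 1 (t=5: SET c = 22): {c=22}
  after event 2 (t=9: INC c by 7): {c=29}
  after event 3 (t=10: SET d = 38): {c=29, d=38}
  after event 4 (t=13: DEC c by 3): {c=26, d=38}
  after event 5 (t=21: DEC a by 6): {a=-6, c=26, d=38}
  after event 6 (t=22: SET a = 17): {a=17, c=26, d=38}
  after event 7 (t=31: SET b = -12): {a=17, b=-12, c=26, d=38}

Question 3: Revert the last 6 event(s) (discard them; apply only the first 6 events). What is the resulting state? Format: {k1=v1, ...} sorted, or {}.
Answer: {a=17, c=26, d=38}

Derivation:
Keep first 6 events (discard last 6):
  after event 1 (t=5: SET c = 22): {c=22}
  after event 2 (t=9: INC c by 7): {c=29}
  after event 3 (t=10: SET d = 38): {c=29, d=38}
  after event 4 (t=13: DEC c by 3): {c=26, d=38}
  after event 5 (t=21: DEC a by 6): {a=-6, c=26, d=38}
  after event 6 (t=22: SET a = 17): {a=17, c=26, d=38}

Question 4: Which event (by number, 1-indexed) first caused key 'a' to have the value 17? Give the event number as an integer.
Answer: 6

Derivation:
Looking for first event where a becomes 17:
  event 5: a = -6
  event 6: a -6 -> 17  <-- first match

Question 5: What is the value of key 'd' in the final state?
Track key 'd' through all 12 events:
  event 1 (t=5: SET c = 22): d unchanged
  event 2 (t=9: INC c by 7): d unchanged
  event 3 (t=10: SET d = 38): d (absent) -> 38
  event 4 (t=13: DEC c by 3): d unchanged
  event 5 (t=21: DEC a by 6): d unchanged
  event 6 (t=22: SET a = 17): d unchanged
  event 7 (t=31: SET b = -12): d unchanged
  event 8 (t=39: INC a by 1): d unchanged
  event 9 (t=43: INC b by 3): d unchanged
  event 10 (t=49: INC b by 3): d unchanged
  event 11 (t=54: SET b = 39): d unchanged
  event 12 (t=59: SET a = -4): d unchanged
Final: d = 38

Answer: 38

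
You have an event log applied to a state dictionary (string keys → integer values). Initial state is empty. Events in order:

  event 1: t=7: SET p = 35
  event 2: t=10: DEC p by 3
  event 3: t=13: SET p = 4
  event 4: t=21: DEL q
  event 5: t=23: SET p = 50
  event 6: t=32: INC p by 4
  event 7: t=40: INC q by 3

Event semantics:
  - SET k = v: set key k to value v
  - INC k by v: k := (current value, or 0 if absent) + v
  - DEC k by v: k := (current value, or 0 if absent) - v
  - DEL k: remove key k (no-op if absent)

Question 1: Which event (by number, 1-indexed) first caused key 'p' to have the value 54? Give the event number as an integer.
Answer: 6

Derivation:
Looking for first event where p becomes 54:
  event 1: p = 35
  event 2: p = 32
  event 3: p = 4
  event 4: p = 4
  event 5: p = 50
  event 6: p 50 -> 54  <-- first match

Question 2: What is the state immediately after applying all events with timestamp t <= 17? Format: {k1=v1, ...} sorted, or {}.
Answer: {p=4}

Derivation:
Apply events with t <= 17 (3 events):
  after event 1 (t=7: SET p = 35): {p=35}
  after event 2 (t=10: DEC p by 3): {p=32}
  after event 3 (t=13: SET p = 4): {p=4}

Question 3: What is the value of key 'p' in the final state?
Track key 'p' through all 7 events:
  event 1 (t=7: SET p = 35): p (absent) -> 35
  event 2 (t=10: DEC p by 3): p 35 -> 32
  event 3 (t=13: SET p = 4): p 32 -> 4
  event 4 (t=21: DEL q): p unchanged
  event 5 (t=23: SET p = 50): p 4 -> 50
  event 6 (t=32: INC p by 4): p 50 -> 54
  event 7 (t=40: INC q by 3): p unchanged
Final: p = 54

Answer: 54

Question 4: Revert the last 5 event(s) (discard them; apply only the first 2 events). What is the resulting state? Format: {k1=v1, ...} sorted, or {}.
Keep first 2 events (discard last 5):
  after event 1 (t=7: SET p = 35): {p=35}
  after event 2 (t=10: DEC p by 3): {p=32}

Answer: {p=32}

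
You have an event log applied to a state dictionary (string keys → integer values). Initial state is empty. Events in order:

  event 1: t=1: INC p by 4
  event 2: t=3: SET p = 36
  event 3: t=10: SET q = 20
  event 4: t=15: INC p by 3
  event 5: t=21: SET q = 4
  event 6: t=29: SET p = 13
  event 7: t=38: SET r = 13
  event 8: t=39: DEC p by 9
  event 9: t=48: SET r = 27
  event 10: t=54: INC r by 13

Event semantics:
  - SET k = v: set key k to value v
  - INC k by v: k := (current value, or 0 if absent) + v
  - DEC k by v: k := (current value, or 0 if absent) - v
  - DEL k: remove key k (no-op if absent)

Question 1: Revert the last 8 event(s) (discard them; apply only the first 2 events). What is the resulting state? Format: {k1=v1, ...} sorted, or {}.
Keep first 2 events (discard last 8):
  after event 1 (t=1: INC p by 4): {p=4}
  after event 2 (t=3: SET p = 36): {p=36}

Answer: {p=36}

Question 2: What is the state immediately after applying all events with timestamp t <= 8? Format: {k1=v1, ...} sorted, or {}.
Apply events with t <= 8 (2 events):
  after event 1 (t=1: INC p by 4): {p=4}
  after event 2 (t=3: SET p = 36): {p=36}

Answer: {p=36}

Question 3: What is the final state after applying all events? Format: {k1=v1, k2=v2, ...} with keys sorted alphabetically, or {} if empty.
Answer: {p=4, q=4, r=40}

Derivation:
  after event 1 (t=1: INC p by 4): {p=4}
  after event 2 (t=3: SET p = 36): {p=36}
  after event 3 (t=10: SET q = 20): {p=36, q=20}
  after event 4 (t=15: INC p by 3): {p=39, q=20}
  after event 5 (t=21: SET q = 4): {p=39, q=4}
  after event 6 (t=29: SET p = 13): {p=13, q=4}
  after event 7 (t=38: SET r = 13): {p=13, q=4, r=13}
  after event 8 (t=39: DEC p by 9): {p=4, q=4, r=13}
  after event 9 (t=48: SET r = 27): {p=4, q=4, r=27}
  after event 10 (t=54: INC r by 13): {p=4, q=4, r=40}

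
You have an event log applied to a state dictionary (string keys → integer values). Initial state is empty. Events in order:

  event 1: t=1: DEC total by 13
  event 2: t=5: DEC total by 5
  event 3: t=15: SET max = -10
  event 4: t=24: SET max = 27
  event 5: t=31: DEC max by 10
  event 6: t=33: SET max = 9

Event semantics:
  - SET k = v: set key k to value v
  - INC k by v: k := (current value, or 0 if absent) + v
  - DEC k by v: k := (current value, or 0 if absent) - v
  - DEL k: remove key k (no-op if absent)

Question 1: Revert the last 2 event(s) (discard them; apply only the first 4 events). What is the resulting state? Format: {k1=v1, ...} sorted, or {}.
Keep first 4 events (discard last 2):
  after event 1 (t=1: DEC total by 13): {total=-13}
  after event 2 (t=5: DEC total by 5): {total=-18}
  after event 3 (t=15: SET max = -10): {max=-10, total=-18}
  after event 4 (t=24: SET max = 27): {max=27, total=-18}

Answer: {max=27, total=-18}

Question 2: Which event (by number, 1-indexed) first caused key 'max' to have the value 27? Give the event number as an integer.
Answer: 4

Derivation:
Looking for first event where max becomes 27:
  event 3: max = -10
  event 4: max -10 -> 27  <-- first match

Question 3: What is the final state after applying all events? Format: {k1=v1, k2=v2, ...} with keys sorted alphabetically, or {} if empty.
Answer: {max=9, total=-18}

Derivation:
  after event 1 (t=1: DEC total by 13): {total=-13}
  after event 2 (t=5: DEC total by 5): {total=-18}
  after event 3 (t=15: SET max = -10): {max=-10, total=-18}
  after event 4 (t=24: SET max = 27): {max=27, total=-18}
  after event 5 (t=31: DEC max by 10): {max=17, total=-18}
  after event 6 (t=33: SET max = 9): {max=9, total=-18}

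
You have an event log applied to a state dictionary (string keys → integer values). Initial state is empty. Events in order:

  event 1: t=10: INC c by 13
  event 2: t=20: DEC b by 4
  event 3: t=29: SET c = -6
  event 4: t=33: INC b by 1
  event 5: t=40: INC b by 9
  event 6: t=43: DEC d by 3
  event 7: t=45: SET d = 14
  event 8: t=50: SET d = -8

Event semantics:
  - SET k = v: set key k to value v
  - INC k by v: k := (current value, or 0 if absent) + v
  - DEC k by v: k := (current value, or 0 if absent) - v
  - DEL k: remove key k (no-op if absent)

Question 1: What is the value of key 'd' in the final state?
Answer: -8

Derivation:
Track key 'd' through all 8 events:
  event 1 (t=10: INC c by 13): d unchanged
  event 2 (t=20: DEC b by 4): d unchanged
  event 3 (t=29: SET c = -6): d unchanged
  event 4 (t=33: INC b by 1): d unchanged
  event 5 (t=40: INC b by 9): d unchanged
  event 6 (t=43: DEC d by 3): d (absent) -> -3
  event 7 (t=45: SET d = 14): d -3 -> 14
  event 8 (t=50: SET d = -8): d 14 -> -8
Final: d = -8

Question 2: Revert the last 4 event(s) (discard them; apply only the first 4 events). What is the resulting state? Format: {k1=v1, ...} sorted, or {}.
Keep first 4 events (discard last 4):
  after event 1 (t=10: INC c by 13): {c=13}
  after event 2 (t=20: DEC b by 4): {b=-4, c=13}
  after event 3 (t=29: SET c = -6): {b=-4, c=-6}
  after event 4 (t=33: INC b by 1): {b=-3, c=-6}

Answer: {b=-3, c=-6}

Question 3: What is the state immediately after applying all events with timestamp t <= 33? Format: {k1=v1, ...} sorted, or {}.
Answer: {b=-3, c=-6}

Derivation:
Apply events with t <= 33 (4 events):
  after event 1 (t=10: INC c by 13): {c=13}
  after event 2 (t=20: DEC b by 4): {b=-4, c=13}
  after event 3 (t=29: SET c = -6): {b=-4, c=-6}
  after event 4 (t=33: INC b by 1): {b=-3, c=-6}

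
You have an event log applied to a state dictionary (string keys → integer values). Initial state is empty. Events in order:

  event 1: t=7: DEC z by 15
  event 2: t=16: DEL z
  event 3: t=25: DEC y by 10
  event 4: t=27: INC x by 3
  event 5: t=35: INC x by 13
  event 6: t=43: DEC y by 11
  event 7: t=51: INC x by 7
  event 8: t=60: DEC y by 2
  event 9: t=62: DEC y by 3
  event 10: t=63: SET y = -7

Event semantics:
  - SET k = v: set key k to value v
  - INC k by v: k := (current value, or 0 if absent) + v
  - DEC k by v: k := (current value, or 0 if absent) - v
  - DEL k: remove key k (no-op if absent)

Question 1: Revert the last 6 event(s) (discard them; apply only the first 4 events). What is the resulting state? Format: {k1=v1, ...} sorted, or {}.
Keep first 4 events (discard last 6):
  after event 1 (t=7: DEC z by 15): {z=-15}
  after event 2 (t=16: DEL z): {}
  after event 3 (t=25: DEC y by 10): {y=-10}
  after event 4 (t=27: INC x by 3): {x=3, y=-10}

Answer: {x=3, y=-10}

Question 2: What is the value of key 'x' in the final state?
Answer: 23

Derivation:
Track key 'x' through all 10 events:
  event 1 (t=7: DEC z by 15): x unchanged
  event 2 (t=16: DEL z): x unchanged
  event 3 (t=25: DEC y by 10): x unchanged
  event 4 (t=27: INC x by 3): x (absent) -> 3
  event 5 (t=35: INC x by 13): x 3 -> 16
  event 6 (t=43: DEC y by 11): x unchanged
  event 7 (t=51: INC x by 7): x 16 -> 23
  event 8 (t=60: DEC y by 2): x unchanged
  event 9 (t=62: DEC y by 3): x unchanged
  event 10 (t=63: SET y = -7): x unchanged
Final: x = 23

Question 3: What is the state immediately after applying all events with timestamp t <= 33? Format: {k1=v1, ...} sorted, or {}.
Answer: {x=3, y=-10}

Derivation:
Apply events with t <= 33 (4 events):
  after event 1 (t=7: DEC z by 15): {z=-15}
  after event 2 (t=16: DEL z): {}
  after event 3 (t=25: DEC y by 10): {y=-10}
  after event 4 (t=27: INC x by 3): {x=3, y=-10}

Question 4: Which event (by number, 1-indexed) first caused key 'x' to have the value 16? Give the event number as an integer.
Looking for first event where x becomes 16:
  event 4: x = 3
  event 5: x 3 -> 16  <-- first match

Answer: 5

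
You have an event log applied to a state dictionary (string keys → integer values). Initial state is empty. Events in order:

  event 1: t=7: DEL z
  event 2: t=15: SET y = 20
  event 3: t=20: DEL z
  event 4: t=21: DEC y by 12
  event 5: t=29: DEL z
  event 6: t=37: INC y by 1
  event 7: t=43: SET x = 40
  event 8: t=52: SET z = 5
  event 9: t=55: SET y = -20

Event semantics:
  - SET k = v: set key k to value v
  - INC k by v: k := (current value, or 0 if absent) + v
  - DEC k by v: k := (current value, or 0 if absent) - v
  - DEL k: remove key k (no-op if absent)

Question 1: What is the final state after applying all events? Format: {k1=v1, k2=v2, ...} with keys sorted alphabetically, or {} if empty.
  after event 1 (t=7: DEL z): {}
  after event 2 (t=15: SET y = 20): {y=20}
  after event 3 (t=20: DEL z): {y=20}
  after event 4 (t=21: DEC y by 12): {y=8}
  after event 5 (t=29: DEL z): {y=8}
  after event 6 (t=37: INC y by 1): {y=9}
  after event 7 (t=43: SET x = 40): {x=40, y=9}
  after event 8 (t=52: SET z = 5): {x=40, y=9, z=5}
  after event 9 (t=55: SET y = -20): {x=40, y=-20, z=5}

Answer: {x=40, y=-20, z=5}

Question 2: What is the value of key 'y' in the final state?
Answer: -20

Derivation:
Track key 'y' through all 9 events:
  event 1 (t=7: DEL z): y unchanged
  event 2 (t=15: SET y = 20): y (absent) -> 20
  event 3 (t=20: DEL z): y unchanged
  event 4 (t=21: DEC y by 12): y 20 -> 8
  event 5 (t=29: DEL z): y unchanged
  event 6 (t=37: INC y by 1): y 8 -> 9
  event 7 (t=43: SET x = 40): y unchanged
  event 8 (t=52: SET z = 5): y unchanged
  event 9 (t=55: SET y = -20): y 9 -> -20
Final: y = -20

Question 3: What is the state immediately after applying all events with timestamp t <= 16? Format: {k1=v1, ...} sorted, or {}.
Apply events with t <= 16 (2 events):
  after event 1 (t=7: DEL z): {}
  after event 2 (t=15: SET y = 20): {y=20}

Answer: {y=20}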